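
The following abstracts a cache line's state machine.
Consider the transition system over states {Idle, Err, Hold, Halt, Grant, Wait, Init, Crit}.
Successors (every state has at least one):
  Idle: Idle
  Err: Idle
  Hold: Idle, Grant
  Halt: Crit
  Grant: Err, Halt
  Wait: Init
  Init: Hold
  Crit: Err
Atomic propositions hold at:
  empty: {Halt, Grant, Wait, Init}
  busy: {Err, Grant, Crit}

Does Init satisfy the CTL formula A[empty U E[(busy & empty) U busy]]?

No

Sat(busy & empty) = {Grant}
E[(busy & empty) U busy]: least fixpoint, start Z0 = Sat(busy) = {Err, Grant, Crit}, add states in Sat(busy & empty) with some successor in Z. Already a fixed point.
Sat(E[(busy & empty) U busy]) = {Err, Grant, Crit}
A[empty U E[(busy & empty) U busy]]: least fixpoint, start Z0 = Sat(E[(busy & empty) U busy]) = {Err, Grant, Crit}, add states in Sat(empty) with every successor in Z. Z1 = {Err, Halt, Grant, Crit}; fixed.
Sat(A[empty U E[(busy & empty) U busy]]) = {Err, Halt, Grant, Crit}
Init ∉ Sat(A[empty U E[(busy & empty) U busy]]) = {Err, Halt, Grant, Crit}, so the formula does not hold at Init.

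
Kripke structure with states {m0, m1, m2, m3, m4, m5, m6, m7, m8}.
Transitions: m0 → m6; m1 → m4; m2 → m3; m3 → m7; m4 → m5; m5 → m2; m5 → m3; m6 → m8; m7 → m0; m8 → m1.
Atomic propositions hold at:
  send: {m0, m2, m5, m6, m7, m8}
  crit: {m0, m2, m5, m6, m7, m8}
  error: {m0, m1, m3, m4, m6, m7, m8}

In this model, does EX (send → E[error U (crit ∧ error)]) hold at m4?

Sat(crit ∧ error) = {m0, m6, m7, m8}
E[error U (crit ∧ error)]: least fixpoint, start Z0 = Sat((crit ∧ error)) = {m0, m6, m7, m8}, add states in Sat(error) with some successor in Z. Z1 = {m0, m3, m6, m7, m8}; fixed.
Sat(E[error U (crit ∧ error)]) = {m0, m3, m6, m7, m8}
Sat(send → E[error U (crit ∧ error)]) = {m0, m1, m3, m4, m6, m7, m8}
Sat(EX (send → E[error U (crit ∧ error)])) = {s : some successor in {m0, m1, m3, m4, m6, m7, m8}} = {m0, m1, m2, m3, m5, m6, m7, m8}
m4 ∉ Sat(EX (send → E[error U (crit ∧ error)])) = {m0, m1, m2, m3, m5, m6, m7, m8}, so the formula does not hold at m4.

No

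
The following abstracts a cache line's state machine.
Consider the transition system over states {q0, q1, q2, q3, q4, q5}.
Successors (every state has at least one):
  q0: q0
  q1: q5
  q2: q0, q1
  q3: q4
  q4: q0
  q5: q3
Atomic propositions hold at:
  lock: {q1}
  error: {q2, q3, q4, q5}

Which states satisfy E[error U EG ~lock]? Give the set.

Sat(~lock) = {q0, q2, q3, q4, q5}
EG ~lock: greatest fixpoint, start Z0 = {q0, q2, q3, q4, q5}, keep only states in Sat with some successor in Z. Already a fixed point.
Sat(EG ~lock) = {q0, q2, q3, q4, q5}
E[error U EG ~lock]: least fixpoint, start Z0 = Sat(EG ~lock) = {q0, q2, q3, q4, q5}, add states in Sat(error) with some successor in Z. Already a fixed point.
Sat(E[error U EG ~lock]) = {q0, q2, q3, q4, q5}

{q0, q2, q3, q4, q5}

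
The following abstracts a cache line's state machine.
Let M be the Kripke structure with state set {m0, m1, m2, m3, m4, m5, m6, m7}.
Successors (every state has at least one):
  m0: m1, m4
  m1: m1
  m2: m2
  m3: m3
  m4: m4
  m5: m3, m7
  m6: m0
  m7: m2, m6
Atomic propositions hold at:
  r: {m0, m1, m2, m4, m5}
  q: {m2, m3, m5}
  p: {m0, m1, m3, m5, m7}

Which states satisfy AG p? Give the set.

{m1, m3}

AG p: greatest fixpoint, start Z0 = {m0, m1, m3, m5, m7}, keep only states in Sat with every successor in Z. Z1 = {m1, m3, m5}; Z2 = {m1, m3}; fixed.
Sat(AG p) = {m1, m3}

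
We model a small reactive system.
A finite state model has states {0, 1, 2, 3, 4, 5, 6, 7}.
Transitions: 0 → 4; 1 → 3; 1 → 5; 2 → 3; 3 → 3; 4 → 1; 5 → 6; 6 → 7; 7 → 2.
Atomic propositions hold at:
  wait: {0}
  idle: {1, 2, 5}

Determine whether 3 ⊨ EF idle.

EF idle: least fixpoint, start Z0 = {1, 2, 5}, add states with some successor in Z. Z1 = {1, 2, 4, 5, 7}; Z2 = {0, 1, 2, 4, 5, 6, 7}; fixed.
Sat(EF idle) = {0, 1, 2, 4, 5, 6, 7}
3 ∉ Sat(EF idle) = {0, 1, 2, 4, 5, 6, 7}, so the formula does not hold at 3.

No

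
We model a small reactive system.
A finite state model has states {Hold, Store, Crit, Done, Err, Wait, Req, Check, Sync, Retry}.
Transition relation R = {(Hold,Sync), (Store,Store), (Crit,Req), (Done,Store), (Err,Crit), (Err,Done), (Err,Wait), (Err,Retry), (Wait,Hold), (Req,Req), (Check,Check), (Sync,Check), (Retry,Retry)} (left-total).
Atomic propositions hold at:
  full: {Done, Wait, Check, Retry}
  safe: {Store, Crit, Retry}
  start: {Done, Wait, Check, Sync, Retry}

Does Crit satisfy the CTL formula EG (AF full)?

No

AF full: least fixpoint, start Z0 = {Done, Wait, Check, Retry}, add states with every successor in Z. Z1 = {Done, Wait, Check, Sync, Retry}; Z2 = {Hold, Done, Wait, Check, Sync, Retry}; fixed.
Sat(AF full) = {Hold, Done, Wait, Check, Sync, Retry}
EG (AF full): greatest fixpoint, start Z0 = {Hold, Done, Wait, Check, Sync, Retry}, keep only states in Sat with some successor in Z. Z1 = {Hold, Wait, Check, Sync, Retry}; fixed.
Sat(EG (AF full)) = {Hold, Wait, Check, Sync, Retry}
Crit ∉ Sat(EG (AF full)) = {Hold, Wait, Check, Sync, Retry}, so the formula does not hold at Crit.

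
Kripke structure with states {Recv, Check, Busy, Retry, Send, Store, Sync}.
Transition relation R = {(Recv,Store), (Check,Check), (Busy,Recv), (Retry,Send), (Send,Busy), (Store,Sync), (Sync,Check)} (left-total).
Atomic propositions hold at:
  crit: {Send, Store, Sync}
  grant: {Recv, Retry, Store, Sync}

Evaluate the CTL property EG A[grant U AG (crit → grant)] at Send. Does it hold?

No

Sat(crit → grant) = {Recv, Check, Busy, Retry, Store, Sync}
AG (crit → grant): greatest fixpoint, start Z0 = {Recv, Check, Busy, Retry, Store, Sync}, keep only states in Sat with every successor in Z. Z1 = {Recv, Check, Busy, Store, Sync}; fixed.
Sat(AG (crit → grant)) = {Recv, Check, Busy, Store, Sync}
A[grant U AG (crit → grant)]: least fixpoint, start Z0 = Sat(AG (crit → grant)) = {Recv, Check, Busy, Store, Sync}, add states in Sat(grant) with every successor in Z. Already a fixed point.
Sat(A[grant U AG (crit → grant)]) = {Recv, Check, Busy, Store, Sync}
EG A[grant U AG (crit → grant)]: greatest fixpoint, start Z0 = {Recv, Check, Busy, Store, Sync}, keep only states in Sat with some successor in Z. Already a fixed point.
Sat(EG A[grant U AG (crit → grant)]) = {Recv, Check, Busy, Store, Sync}
Send ∉ Sat(EG A[grant U AG (crit → grant)]) = {Recv, Check, Busy, Store, Sync}, so the formula does not hold at Send.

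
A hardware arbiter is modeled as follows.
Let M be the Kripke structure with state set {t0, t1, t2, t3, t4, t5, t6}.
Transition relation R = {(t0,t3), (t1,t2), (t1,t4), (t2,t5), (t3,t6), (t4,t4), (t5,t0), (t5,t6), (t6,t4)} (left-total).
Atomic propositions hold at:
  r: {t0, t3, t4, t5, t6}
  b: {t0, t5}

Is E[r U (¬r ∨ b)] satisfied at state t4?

No

Sat(¬r) = {t1, t2}
Sat(¬r ∨ b) = {t0, t1, t2, t5}
E[r U (¬r ∨ b)]: least fixpoint, start Z0 = Sat((¬r ∨ b)) = {t0, t1, t2, t5}, add states in Sat(r) with some successor in Z. Already a fixed point.
Sat(E[r U (¬r ∨ b)]) = {t0, t1, t2, t5}
t4 ∉ Sat(E[r U (¬r ∨ b)]) = {t0, t1, t2, t5}, so the formula does not hold at t4.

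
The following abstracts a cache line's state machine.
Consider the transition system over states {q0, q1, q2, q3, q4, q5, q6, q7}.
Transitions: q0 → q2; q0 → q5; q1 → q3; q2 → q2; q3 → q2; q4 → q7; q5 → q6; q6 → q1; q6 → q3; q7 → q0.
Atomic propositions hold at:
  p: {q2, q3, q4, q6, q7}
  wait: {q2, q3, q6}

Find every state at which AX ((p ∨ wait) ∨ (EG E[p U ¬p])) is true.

Sat(p ∨ wait) = {q2, q3, q4, q6, q7}
Sat(¬p) = {q0, q1, q5}
E[p U ¬p]: least fixpoint, start Z0 = Sat(¬p) = {q0, q1, q5}, add states in Sat(p) with some successor in Z. Z1 = {q0, q1, q5, q6, q7}; Z2 = {q0, q1, q4, q5, q6, q7}; fixed.
Sat(E[p U ¬p]) = {q0, q1, q4, q5, q6, q7}
EG E[p U ¬p]: greatest fixpoint, start Z0 = {q0, q1, q4, q5, q6, q7}, keep only states in Sat with some successor in Z. Z1 = {q0, q4, q5, q6, q7}; Z2 = {q0, q4, q5, q7}; Z3 = {q0, q4, q7}; Z4 = {q4, q7}; Z5 = {q4}; Z6 = ∅; fixed.
Sat(EG E[p U ¬p]) = ∅
Sat((p ∨ wait) ∨ (EG E[p U ¬p])) = {q2, q3, q4, q6, q7}
Sat(AX ((p ∨ wait) ∨ (EG E[p U ¬p]))) = {s : every successor in {q2, q3, q4, q6, q7}} = {q1, q2, q3, q4, q5}

{q1, q2, q3, q4, q5}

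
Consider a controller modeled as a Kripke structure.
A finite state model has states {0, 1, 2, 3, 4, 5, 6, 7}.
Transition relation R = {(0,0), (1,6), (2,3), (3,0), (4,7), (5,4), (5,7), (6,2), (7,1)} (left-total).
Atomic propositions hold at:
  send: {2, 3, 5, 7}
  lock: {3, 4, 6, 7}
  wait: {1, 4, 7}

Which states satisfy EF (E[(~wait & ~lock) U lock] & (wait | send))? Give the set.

Sat(~wait) = {0, 2, 3, 5, 6}
Sat(~lock) = {0, 1, 2, 5}
Sat(~wait & ~lock) = {0, 2, 5}
E[(~wait & ~lock) U lock]: least fixpoint, start Z0 = Sat(lock) = {3, 4, 6, 7}, add states in Sat(~wait & ~lock) with some successor in Z. Z1 = {2, 3, 4, 5, 6, 7}; fixed.
Sat(E[(~wait & ~lock) U lock]) = {2, 3, 4, 5, 6, 7}
Sat(wait | send) = {1, 2, 3, 4, 5, 7}
Sat(E[(~wait & ~lock) U lock] & (wait | send)) = {2, 3, 4, 5, 7}
EF (E[(~wait & ~lock) U lock] & (wait | send)): least fixpoint, start Z0 = {2, 3, 4, 5, 7}, add states with some successor in Z. Z1 = {2, 3, 4, 5, 6, 7}; Z2 = {1, 2, 3, 4, 5, 6, 7}; fixed.
Sat(EF (E[(~wait & ~lock) U lock] & (wait | send))) = {1, 2, 3, 4, 5, 6, 7}

{1, 2, 3, 4, 5, 6, 7}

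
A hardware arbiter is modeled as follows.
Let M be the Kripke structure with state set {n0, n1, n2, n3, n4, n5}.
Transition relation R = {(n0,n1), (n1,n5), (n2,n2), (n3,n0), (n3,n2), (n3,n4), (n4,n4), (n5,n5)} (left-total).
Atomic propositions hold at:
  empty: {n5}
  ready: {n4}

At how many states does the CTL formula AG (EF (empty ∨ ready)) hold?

Sat(empty ∨ ready) = {n4, n5}
EF (empty ∨ ready): least fixpoint, start Z0 = {n4, n5}, add states with some successor in Z. Z1 = {n1, n3, n4, n5}; Z2 = {n0, n1, n3, n4, n5}; fixed.
Sat(EF (empty ∨ ready)) = {n0, n1, n3, n4, n5}
AG (EF (empty ∨ ready)): greatest fixpoint, start Z0 = {n0, n1, n3, n4, n5}, keep only states in Sat with every successor in Z. Z1 = {n0, n1, n4, n5}; fixed.
Sat(AG (EF (empty ∨ ready))) = {n0, n1, n4, n5}
|Sat(AG (EF (empty ∨ ready)))| = |{n0, n1, n4, n5}| = 4.

4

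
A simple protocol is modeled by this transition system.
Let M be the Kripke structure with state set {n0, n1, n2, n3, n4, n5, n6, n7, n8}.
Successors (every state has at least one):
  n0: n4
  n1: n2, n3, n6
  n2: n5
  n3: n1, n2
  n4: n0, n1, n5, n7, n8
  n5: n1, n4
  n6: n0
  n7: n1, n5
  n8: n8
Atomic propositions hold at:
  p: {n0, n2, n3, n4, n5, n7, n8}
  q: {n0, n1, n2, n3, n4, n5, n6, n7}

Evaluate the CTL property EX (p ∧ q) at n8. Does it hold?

No

Sat(p ∧ q) = {n0, n2, n3, n4, n5, n7}
Sat(EX (p ∧ q)) = {s : some successor in {n0, n2, n3, n4, n5, n7}} = {n0, n1, n2, n3, n4, n5, n6, n7}
n8 ∉ Sat(EX (p ∧ q)) = {n0, n1, n2, n3, n4, n5, n6, n7}, so the formula does not hold at n8.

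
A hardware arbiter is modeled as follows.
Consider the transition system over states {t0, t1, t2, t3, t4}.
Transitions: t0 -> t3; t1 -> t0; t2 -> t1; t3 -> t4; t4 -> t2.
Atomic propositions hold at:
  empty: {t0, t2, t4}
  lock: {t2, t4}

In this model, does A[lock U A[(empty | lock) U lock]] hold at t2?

Yes

Sat(empty | lock) = {t0, t2, t4}
A[(empty | lock) U lock]: least fixpoint, start Z0 = Sat(lock) = {t2, t4}, add states in Sat(empty | lock) with every successor in Z. Already a fixed point.
Sat(A[(empty | lock) U lock]) = {t2, t4}
A[lock U A[(empty | lock) U lock]]: least fixpoint, start Z0 = Sat(A[(empty | lock) U lock]) = {t2, t4}, add states in Sat(lock) with every successor in Z. Already a fixed point.
Sat(A[lock U A[(empty | lock) U lock]]) = {t2, t4}
t2 ∈ Sat(A[lock U A[(empty | lock) U lock]]) = {t2, t4}, so the formula holds at t2.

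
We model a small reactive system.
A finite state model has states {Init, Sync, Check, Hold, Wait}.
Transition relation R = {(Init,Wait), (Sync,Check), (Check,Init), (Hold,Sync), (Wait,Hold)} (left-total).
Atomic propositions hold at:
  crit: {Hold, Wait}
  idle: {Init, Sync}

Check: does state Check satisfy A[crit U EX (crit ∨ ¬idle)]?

Sat(¬idle) = {Check, Hold, Wait}
Sat(crit ∨ ¬idle) = {Check, Hold, Wait}
Sat(EX (crit ∨ ¬idle)) = {s : some successor in {Check, Hold, Wait}} = {Init, Sync, Wait}
A[crit U EX (crit ∨ ¬idle)]: least fixpoint, start Z0 = Sat(EX (crit ∨ ¬idle)) = {Init, Sync, Wait}, add states in Sat(crit) with every successor in Z. Z1 = {Init, Sync, Hold, Wait}; fixed.
Sat(A[crit U EX (crit ∨ ¬idle)]) = {Init, Sync, Hold, Wait}
Check ∉ Sat(A[crit U EX (crit ∨ ¬idle)]) = {Init, Sync, Hold, Wait}, so the formula does not hold at Check.

No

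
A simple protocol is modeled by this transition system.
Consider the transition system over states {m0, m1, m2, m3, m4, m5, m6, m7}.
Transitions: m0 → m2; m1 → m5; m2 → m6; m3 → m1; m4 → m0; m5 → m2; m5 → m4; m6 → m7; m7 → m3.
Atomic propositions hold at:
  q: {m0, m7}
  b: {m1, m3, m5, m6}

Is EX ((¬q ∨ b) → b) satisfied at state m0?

No

Sat(¬q) = {m1, m2, m3, m4, m5, m6}
Sat(¬q ∨ b) = {m1, m2, m3, m4, m5, m6}
Sat((¬q ∨ b) → b) = {m0, m1, m3, m5, m6, m7}
Sat(EX ((¬q ∨ b) → b)) = {s : some successor in {m0, m1, m3, m5, m6, m7}} = {m1, m2, m3, m4, m6, m7}
m0 ∉ Sat(EX ((¬q ∨ b) → b)) = {m1, m2, m3, m4, m6, m7}, so the formula does not hold at m0.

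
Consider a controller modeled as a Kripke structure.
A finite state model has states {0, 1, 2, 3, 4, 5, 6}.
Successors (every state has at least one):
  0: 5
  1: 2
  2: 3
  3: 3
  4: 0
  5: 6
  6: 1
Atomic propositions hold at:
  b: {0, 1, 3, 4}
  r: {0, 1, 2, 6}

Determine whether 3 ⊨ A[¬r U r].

Sat(¬r) = {3, 4, 5}
A[¬r U r]: least fixpoint, start Z0 = Sat(r) = {0, 1, 2, 6}, add states in Sat(¬r) with every successor in Z. Z1 = {0, 1, 2, 4, 5, 6}; fixed.
Sat(A[¬r U r]) = {0, 1, 2, 4, 5, 6}
3 ∉ Sat(A[¬r U r]) = {0, 1, 2, 4, 5, 6}, so the formula does not hold at 3.

No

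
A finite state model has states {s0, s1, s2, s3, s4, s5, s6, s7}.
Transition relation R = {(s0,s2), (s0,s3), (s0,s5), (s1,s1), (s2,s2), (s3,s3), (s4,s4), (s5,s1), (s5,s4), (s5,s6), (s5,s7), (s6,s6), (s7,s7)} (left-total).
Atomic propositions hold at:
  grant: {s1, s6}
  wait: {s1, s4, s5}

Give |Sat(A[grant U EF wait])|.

4

EF wait: least fixpoint, start Z0 = {s1, s4, s5}, add states with some successor in Z. Z1 = {s0, s1, s4, s5}; fixed.
Sat(EF wait) = {s0, s1, s4, s5}
A[grant U EF wait]: least fixpoint, start Z0 = Sat(EF wait) = {s0, s1, s4, s5}, add states in Sat(grant) with every successor in Z. Already a fixed point.
Sat(A[grant U EF wait]) = {s0, s1, s4, s5}
|Sat(A[grant U EF wait])| = |{s0, s1, s4, s5}| = 4.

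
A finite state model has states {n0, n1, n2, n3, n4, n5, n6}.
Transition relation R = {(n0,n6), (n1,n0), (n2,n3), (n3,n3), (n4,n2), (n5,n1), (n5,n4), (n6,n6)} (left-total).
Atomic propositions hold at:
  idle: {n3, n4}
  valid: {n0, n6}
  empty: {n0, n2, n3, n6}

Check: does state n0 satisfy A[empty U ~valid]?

Sat(~valid) = {n1, n2, n3, n4, n5}
A[empty U ~valid]: least fixpoint, start Z0 = Sat(~valid) = {n1, n2, n3, n4, n5}, add states in Sat(empty) with every successor in Z. Already a fixed point.
Sat(A[empty U ~valid]) = {n1, n2, n3, n4, n5}
n0 ∉ Sat(A[empty U ~valid]) = {n1, n2, n3, n4, n5}, so the formula does not hold at n0.

No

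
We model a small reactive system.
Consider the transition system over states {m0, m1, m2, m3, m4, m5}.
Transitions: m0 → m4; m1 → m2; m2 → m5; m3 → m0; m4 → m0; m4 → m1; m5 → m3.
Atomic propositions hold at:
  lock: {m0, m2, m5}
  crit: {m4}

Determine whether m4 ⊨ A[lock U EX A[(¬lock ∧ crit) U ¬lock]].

Yes

Sat(¬lock) = {m1, m3, m4}
Sat(¬lock ∧ crit) = {m4}
A[(¬lock ∧ crit) U ¬lock]: least fixpoint, start Z0 = Sat(¬lock) = {m1, m3, m4}, add states in Sat(¬lock ∧ crit) with every successor in Z. Already a fixed point.
Sat(A[(¬lock ∧ crit) U ¬lock]) = {m1, m3, m4}
Sat(EX A[(¬lock ∧ crit) U ¬lock]) = {s : some successor in {m1, m3, m4}} = {m0, m4, m5}
A[lock U EX A[(¬lock ∧ crit) U ¬lock]]: least fixpoint, start Z0 = Sat(EX A[(¬lock ∧ crit) U ¬lock]) = {m0, m4, m5}, add states in Sat(lock) with every successor in Z. Z1 = {m0, m2, m4, m5}; fixed.
Sat(A[lock U EX A[(¬lock ∧ crit) U ¬lock]]) = {m0, m2, m4, m5}
m4 ∈ Sat(A[lock U EX A[(¬lock ∧ crit) U ¬lock]]) = {m0, m2, m4, m5}, so the formula holds at m4.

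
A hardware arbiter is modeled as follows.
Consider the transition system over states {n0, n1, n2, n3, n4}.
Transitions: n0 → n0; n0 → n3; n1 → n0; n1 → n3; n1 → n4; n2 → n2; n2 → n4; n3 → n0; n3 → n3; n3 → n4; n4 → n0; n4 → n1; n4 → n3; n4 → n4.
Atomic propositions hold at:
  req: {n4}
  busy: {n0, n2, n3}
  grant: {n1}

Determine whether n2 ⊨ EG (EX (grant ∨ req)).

Sat(grant ∨ req) = {n1, n4}
Sat(EX (grant ∨ req)) = {s : some successor in {n1, n4}} = {n1, n2, n3, n4}
EG (EX (grant ∨ req)): greatest fixpoint, start Z0 = {n1, n2, n3, n4}, keep only states in Sat with some successor in Z. Already a fixed point.
Sat(EG (EX (grant ∨ req))) = {n1, n2, n3, n4}
n2 ∈ Sat(EG (EX (grant ∨ req))) = {n1, n2, n3, n4}, so the formula holds at n2.

Yes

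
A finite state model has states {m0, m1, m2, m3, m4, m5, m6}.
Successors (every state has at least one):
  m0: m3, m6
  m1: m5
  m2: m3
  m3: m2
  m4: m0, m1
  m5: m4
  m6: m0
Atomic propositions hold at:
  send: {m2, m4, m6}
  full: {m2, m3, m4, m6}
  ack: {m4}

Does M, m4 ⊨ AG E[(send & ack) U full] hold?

Sat(send & ack) = {m4}
E[(send & ack) U full]: least fixpoint, start Z0 = Sat(full) = {m2, m3, m4, m6}, add states in Sat(send & ack) with some successor in Z. Already a fixed point.
Sat(E[(send & ack) U full]) = {m2, m3, m4, m6}
AG E[(send & ack) U full]: greatest fixpoint, start Z0 = {m2, m3, m4, m6}, keep only states in Sat with every successor in Z. Z1 = {m2, m3}; fixed.
Sat(AG E[(send & ack) U full]) = {m2, m3}
m4 ∉ Sat(AG E[(send & ack) U full]) = {m2, m3}, so the formula does not hold at m4.

No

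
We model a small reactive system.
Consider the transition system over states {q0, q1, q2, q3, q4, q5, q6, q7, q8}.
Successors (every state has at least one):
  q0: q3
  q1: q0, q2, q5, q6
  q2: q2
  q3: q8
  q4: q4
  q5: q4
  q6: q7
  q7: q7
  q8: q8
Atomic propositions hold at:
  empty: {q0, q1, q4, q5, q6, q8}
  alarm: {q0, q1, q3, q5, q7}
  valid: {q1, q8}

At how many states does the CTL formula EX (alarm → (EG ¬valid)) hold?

Sat(¬valid) = {q0, q2, q3, q4, q5, q6, q7}
EG ¬valid: greatest fixpoint, start Z0 = {q0, q2, q3, q4, q5, q6, q7}, keep only states in Sat with some successor in Z. Z1 = {q0, q2, q4, q5, q6, q7}; Z2 = {q2, q4, q5, q6, q7}; fixed.
Sat(EG ¬valid) = {q2, q4, q5, q6, q7}
Sat(alarm → (EG ¬valid)) = {q2, q4, q5, q6, q7, q8}
Sat(EX (alarm → (EG ¬valid))) = {s : some successor in {q2, q4, q5, q6, q7, q8}} = {q1, q2, q3, q4, q5, q6, q7, q8}
|Sat(EX (alarm → (EG ¬valid)))| = |{q1, q2, q3, q4, q5, q6, q7, q8}| = 8.

8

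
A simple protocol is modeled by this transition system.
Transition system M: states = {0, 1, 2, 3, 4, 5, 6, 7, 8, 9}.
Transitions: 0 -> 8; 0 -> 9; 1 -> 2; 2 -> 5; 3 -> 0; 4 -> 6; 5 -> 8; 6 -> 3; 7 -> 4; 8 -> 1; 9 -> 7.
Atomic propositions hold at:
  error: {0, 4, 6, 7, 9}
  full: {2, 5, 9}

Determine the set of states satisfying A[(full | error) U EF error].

{0, 3, 4, 6, 7, 9}

Sat(full | error) = {0, 2, 4, 5, 6, 7, 9}
EF error: least fixpoint, start Z0 = {0, 4, 6, 7, 9}, add states with some successor in Z. Z1 = {0, 3, 4, 6, 7, 9}; fixed.
Sat(EF error) = {0, 3, 4, 6, 7, 9}
A[(full | error) U EF error]: least fixpoint, start Z0 = Sat(EF error) = {0, 3, 4, 6, 7, 9}, add states in Sat(full | error) with every successor in Z. Already a fixed point.
Sat(A[(full | error) U EF error]) = {0, 3, 4, 6, 7, 9}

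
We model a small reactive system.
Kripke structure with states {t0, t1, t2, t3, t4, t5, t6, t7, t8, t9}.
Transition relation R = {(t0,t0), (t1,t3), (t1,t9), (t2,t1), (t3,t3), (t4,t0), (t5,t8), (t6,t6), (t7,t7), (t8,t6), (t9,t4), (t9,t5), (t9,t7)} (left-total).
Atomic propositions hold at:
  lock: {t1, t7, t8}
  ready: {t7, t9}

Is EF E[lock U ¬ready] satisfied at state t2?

Yes

Sat(¬ready) = {t0, t1, t2, t3, t4, t5, t6, t8}
E[lock U ¬ready]: least fixpoint, start Z0 = Sat(¬ready) = {t0, t1, t2, t3, t4, t5, t6, t8}, add states in Sat(lock) with some successor in Z. Already a fixed point.
Sat(E[lock U ¬ready]) = {t0, t1, t2, t3, t4, t5, t6, t8}
EF E[lock U ¬ready]: least fixpoint, start Z0 = {t0, t1, t2, t3, t4, t5, t6, t8}, add states with some successor in Z. Z1 = {t0, t1, t2, t3, t4, t5, t6, t8, t9}; fixed.
Sat(EF E[lock U ¬ready]) = {t0, t1, t2, t3, t4, t5, t6, t8, t9}
t2 ∈ Sat(EF E[lock U ¬ready]) = {t0, t1, t2, t3, t4, t5, t6, t8, t9}, so the formula holds at t2.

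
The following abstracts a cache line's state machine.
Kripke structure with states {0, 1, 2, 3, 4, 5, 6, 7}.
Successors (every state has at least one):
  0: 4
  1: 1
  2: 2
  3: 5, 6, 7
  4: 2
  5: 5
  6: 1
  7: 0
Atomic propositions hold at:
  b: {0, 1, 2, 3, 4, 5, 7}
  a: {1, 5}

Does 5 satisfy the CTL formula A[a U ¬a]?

No

Sat(¬a) = {0, 2, 3, 4, 6, 7}
A[a U ¬a]: least fixpoint, start Z0 = Sat(¬a) = {0, 2, 3, 4, 6, 7}, add states in Sat(a) with every successor in Z. Already a fixed point.
Sat(A[a U ¬a]) = {0, 2, 3, 4, 6, 7}
5 ∉ Sat(A[a U ¬a]) = {0, 2, 3, 4, 6, 7}, so the formula does not hold at 5.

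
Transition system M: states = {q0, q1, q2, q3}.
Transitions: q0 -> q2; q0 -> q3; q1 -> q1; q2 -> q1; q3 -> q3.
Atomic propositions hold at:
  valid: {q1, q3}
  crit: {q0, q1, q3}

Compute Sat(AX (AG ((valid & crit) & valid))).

{q1, q2, q3}

Sat(valid & crit) = {q1, q3}
Sat((valid & crit) & valid) = {q1, q3}
AG ((valid & crit) & valid): greatest fixpoint, start Z0 = {q1, q3}, keep only states in Sat with every successor in Z. Already a fixed point.
Sat(AG ((valid & crit) & valid)) = {q1, q3}
Sat(AX (AG ((valid & crit) & valid))) = {s : every successor in {q1, q3}} = {q1, q2, q3}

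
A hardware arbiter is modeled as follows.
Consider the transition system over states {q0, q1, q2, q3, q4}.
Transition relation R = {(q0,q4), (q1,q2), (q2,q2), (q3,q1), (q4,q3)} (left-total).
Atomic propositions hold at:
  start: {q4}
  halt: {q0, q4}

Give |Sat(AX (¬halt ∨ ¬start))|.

4

Sat(¬halt) = {q1, q2, q3}
Sat(¬start) = {q0, q1, q2, q3}
Sat(¬halt ∨ ¬start) = {q0, q1, q2, q3}
Sat(AX (¬halt ∨ ¬start)) = {s : every successor in {q0, q1, q2, q3}} = {q1, q2, q3, q4}
|Sat(AX (¬halt ∨ ¬start))| = |{q1, q2, q3, q4}| = 4.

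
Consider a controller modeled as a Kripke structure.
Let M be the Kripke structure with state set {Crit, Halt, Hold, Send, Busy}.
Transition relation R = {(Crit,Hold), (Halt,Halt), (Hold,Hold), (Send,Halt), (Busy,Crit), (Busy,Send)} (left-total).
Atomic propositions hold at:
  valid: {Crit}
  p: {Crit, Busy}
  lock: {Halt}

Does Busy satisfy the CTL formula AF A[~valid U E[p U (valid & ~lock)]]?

Sat(~valid) = {Halt, Hold, Send, Busy}
Sat(~lock) = {Crit, Hold, Send, Busy}
Sat(valid & ~lock) = {Crit}
E[p U (valid & ~lock)]: least fixpoint, start Z0 = Sat((valid & ~lock)) = {Crit}, add states in Sat(p) with some successor in Z. Z1 = {Crit, Busy}; fixed.
Sat(E[p U (valid & ~lock)]) = {Crit, Busy}
A[~valid U E[p U (valid & ~lock)]]: least fixpoint, start Z0 = Sat(E[p U (valid & ~lock)]) = {Crit, Busy}, add states in Sat(~valid) with every successor in Z. Already a fixed point.
Sat(A[~valid U E[p U (valid & ~lock)]]) = {Crit, Busy}
AF A[~valid U E[p U (valid & ~lock)]]: least fixpoint, start Z0 = {Crit, Busy}, add states with every successor in Z. Already a fixed point.
Sat(AF A[~valid U E[p U (valid & ~lock)]]) = {Crit, Busy}
Busy ∈ Sat(AF A[~valid U E[p U (valid & ~lock)]]) = {Crit, Busy}, so the formula holds at Busy.

Yes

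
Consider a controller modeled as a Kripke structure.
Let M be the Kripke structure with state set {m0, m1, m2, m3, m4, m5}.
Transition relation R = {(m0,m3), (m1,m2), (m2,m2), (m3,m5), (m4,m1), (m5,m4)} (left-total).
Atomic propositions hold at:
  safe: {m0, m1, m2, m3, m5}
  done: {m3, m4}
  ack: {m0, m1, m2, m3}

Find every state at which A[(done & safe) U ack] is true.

Sat(done & safe) = {m3}
A[(done & safe) U ack]: least fixpoint, start Z0 = Sat(ack) = {m0, m1, m2, m3}, add states in Sat(done & safe) with every successor in Z. Already a fixed point.
Sat(A[(done & safe) U ack]) = {m0, m1, m2, m3}

{m0, m1, m2, m3}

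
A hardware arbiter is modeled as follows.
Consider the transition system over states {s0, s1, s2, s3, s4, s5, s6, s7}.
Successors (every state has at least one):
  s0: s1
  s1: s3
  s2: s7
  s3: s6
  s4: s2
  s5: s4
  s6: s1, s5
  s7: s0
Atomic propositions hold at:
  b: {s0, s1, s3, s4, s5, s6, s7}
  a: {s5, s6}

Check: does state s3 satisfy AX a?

Yes

Sat(AX a) = {s : every successor in {s5, s6}} = {s3}
s3 ∈ Sat(AX a) = {s3}, so the formula holds at s3.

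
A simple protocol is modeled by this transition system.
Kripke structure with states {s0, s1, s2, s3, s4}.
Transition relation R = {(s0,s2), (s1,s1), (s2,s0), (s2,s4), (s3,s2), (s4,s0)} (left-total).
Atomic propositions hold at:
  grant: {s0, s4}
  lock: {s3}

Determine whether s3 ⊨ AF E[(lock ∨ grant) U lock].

Yes

Sat(lock ∨ grant) = {s0, s3, s4}
E[(lock ∨ grant) U lock]: least fixpoint, start Z0 = Sat(lock) = {s3}, add states in Sat(lock ∨ grant) with some successor in Z. Already a fixed point.
Sat(E[(lock ∨ grant) U lock]) = {s3}
AF E[(lock ∨ grant) U lock]: least fixpoint, start Z0 = {s3}, add states with every successor in Z. Already a fixed point.
Sat(AF E[(lock ∨ grant) U lock]) = {s3}
s3 ∈ Sat(AF E[(lock ∨ grant) U lock]) = {s3}, so the formula holds at s3.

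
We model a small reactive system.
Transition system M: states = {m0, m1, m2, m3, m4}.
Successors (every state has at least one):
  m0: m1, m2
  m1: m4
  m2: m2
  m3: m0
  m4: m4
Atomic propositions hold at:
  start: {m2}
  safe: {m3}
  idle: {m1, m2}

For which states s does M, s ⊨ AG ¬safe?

{m0, m1, m2, m4}

Sat(¬safe) = {m0, m1, m2, m4}
AG ¬safe: greatest fixpoint, start Z0 = {m0, m1, m2, m4}, keep only states in Sat with every successor in Z. Already a fixed point.
Sat(AG ¬safe) = {m0, m1, m2, m4}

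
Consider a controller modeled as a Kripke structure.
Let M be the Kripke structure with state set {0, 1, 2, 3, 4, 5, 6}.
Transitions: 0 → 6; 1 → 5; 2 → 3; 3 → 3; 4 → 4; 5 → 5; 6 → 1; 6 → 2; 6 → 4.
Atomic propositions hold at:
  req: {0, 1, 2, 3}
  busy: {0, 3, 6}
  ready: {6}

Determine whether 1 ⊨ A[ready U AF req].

Yes

AF req: least fixpoint, start Z0 = {0, 1, 2, 3}, add states with every successor in Z. Already a fixed point.
Sat(AF req) = {0, 1, 2, 3}
A[ready U AF req]: least fixpoint, start Z0 = Sat(AF req) = {0, 1, 2, 3}, add states in Sat(ready) with every successor in Z. Already a fixed point.
Sat(A[ready U AF req]) = {0, 1, 2, 3}
1 ∈ Sat(A[ready U AF req]) = {0, 1, 2, 3}, so the formula holds at 1.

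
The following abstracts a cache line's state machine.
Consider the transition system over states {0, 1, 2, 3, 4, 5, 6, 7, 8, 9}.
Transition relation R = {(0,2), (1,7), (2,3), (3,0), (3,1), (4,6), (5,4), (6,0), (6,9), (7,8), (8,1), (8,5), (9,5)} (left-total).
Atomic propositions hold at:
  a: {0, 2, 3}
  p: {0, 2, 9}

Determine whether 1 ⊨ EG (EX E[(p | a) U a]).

Sat(p | a) = {0, 2, 3, 9}
E[(p | a) U a]: least fixpoint, start Z0 = Sat(a) = {0, 2, 3}, add states in Sat(p | a) with some successor in Z. Already a fixed point.
Sat(E[(p | a) U a]) = {0, 2, 3}
Sat(EX E[(p | a) U a]) = {s : some successor in {0, 2, 3}} = {0, 2, 3, 6}
EG (EX E[(p | a) U a]): greatest fixpoint, start Z0 = {0, 2, 3, 6}, keep only states in Sat with some successor in Z. Already a fixed point.
Sat(EG (EX E[(p | a) U a])) = {0, 2, 3, 6}
1 ∉ Sat(EG (EX E[(p | a) U a])) = {0, 2, 3, 6}, so the formula does not hold at 1.

No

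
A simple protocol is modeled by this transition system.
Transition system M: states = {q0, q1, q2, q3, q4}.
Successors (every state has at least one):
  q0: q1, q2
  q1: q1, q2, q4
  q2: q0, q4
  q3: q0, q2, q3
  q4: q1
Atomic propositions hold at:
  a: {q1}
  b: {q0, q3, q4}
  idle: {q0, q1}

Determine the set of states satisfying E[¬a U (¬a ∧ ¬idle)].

{q0, q2, q3, q4}

Sat(¬a) = {q0, q2, q3, q4}
Sat(¬idle) = {q2, q3, q4}
Sat(¬a ∧ ¬idle) = {q2, q3, q4}
E[¬a U (¬a ∧ ¬idle)]: least fixpoint, start Z0 = Sat((¬a ∧ ¬idle)) = {q2, q3, q4}, add states in Sat(¬a) with some successor in Z. Z1 = {q0, q2, q3, q4}; fixed.
Sat(E[¬a U (¬a ∧ ¬idle)]) = {q0, q2, q3, q4}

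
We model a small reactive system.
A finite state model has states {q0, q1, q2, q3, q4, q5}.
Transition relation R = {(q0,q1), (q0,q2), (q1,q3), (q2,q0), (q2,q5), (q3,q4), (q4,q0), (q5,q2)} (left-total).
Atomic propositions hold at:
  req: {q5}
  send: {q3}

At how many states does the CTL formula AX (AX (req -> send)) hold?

Sat(req -> send) = {q0, q1, q2, q3, q4}
Sat(AX (req -> send)) = {s : every successor in {q0, q1, q2, q3, q4}} = {q0, q1, q3, q4, q5}
Sat(AX (AX (req -> send))) = {s : every successor in {q0, q1, q3, q4, q5}} = {q1, q2, q3, q4}
|Sat(AX (AX (req -> send)))| = |{q1, q2, q3, q4}| = 4.

4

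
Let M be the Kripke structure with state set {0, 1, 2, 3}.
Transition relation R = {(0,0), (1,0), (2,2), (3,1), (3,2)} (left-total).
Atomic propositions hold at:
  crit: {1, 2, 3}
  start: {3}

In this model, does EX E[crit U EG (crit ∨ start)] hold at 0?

Sat(crit ∨ start) = {1, 2, 3}
EG (crit ∨ start): greatest fixpoint, start Z0 = {1, 2, 3}, keep only states in Sat with some successor in Z. Z1 = {2, 3}; fixed.
Sat(EG (crit ∨ start)) = {2, 3}
E[crit U EG (crit ∨ start)]: least fixpoint, start Z0 = Sat(EG (crit ∨ start)) = {2, 3}, add states in Sat(crit) with some successor in Z. Already a fixed point.
Sat(E[crit U EG (crit ∨ start)]) = {2, 3}
Sat(EX E[crit U EG (crit ∨ start)]) = {s : some successor in {2, 3}} = {2, 3}
0 ∉ Sat(EX E[crit U EG (crit ∨ start)]) = {2, 3}, so the formula does not hold at 0.

No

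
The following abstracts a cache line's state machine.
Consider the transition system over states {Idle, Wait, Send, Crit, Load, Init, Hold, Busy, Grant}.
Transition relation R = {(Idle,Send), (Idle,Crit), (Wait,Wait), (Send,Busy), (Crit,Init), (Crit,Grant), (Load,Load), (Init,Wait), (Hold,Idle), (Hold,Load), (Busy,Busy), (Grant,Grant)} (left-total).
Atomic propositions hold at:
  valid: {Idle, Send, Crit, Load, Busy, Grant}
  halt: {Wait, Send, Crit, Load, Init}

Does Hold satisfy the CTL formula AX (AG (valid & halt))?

Sat(valid & halt) = {Send, Crit, Load}
AG (valid & halt): greatest fixpoint, start Z0 = {Send, Crit, Load}, keep only states in Sat with every successor in Z. Z1 = {Load}; fixed.
Sat(AG (valid & halt)) = {Load}
Sat(AX (AG (valid & halt))) = {s : every successor in {Load}} = {Load}
Hold ∉ Sat(AX (AG (valid & halt))) = {Load}, so the formula does not hold at Hold.

No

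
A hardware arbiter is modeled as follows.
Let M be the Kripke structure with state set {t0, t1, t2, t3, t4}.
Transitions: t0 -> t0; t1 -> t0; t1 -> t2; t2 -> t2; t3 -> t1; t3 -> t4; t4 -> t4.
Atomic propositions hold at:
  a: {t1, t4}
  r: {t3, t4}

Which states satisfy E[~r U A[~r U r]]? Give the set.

{t3, t4}

Sat(~r) = {t0, t1, t2}
A[~r U r]: least fixpoint, start Z0 = Sat(r) = {t3, t4}, add states in Sat(~r) with every successor in Z. Already a fixed point.
Sat(A[~r U r]) = {t3, t4}
E[~r U A[~r U r]]: least fixpoint, start Z0 = Sat(A[~r U r]) = {t3, t4}, add states in Sat(~r) with some successor in Z. Already a fixed point.
Sat(E[~r U A[~r U r]]) = {t3, t4}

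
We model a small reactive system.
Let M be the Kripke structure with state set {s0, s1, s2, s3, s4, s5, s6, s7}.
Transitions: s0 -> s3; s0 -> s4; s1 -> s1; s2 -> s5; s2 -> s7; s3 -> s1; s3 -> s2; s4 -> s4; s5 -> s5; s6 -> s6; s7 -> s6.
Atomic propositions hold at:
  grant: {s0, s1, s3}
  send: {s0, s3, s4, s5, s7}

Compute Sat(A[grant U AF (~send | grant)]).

Sat(~send) = {s1, s2, s6}
Sat(~send | grant) = {s0, s1, s2, s3, s6}
AF (~send | grant): least fixpoint, start Z0 = {s0, s1, s2, s3, s6}, add states with every successor in Z. Z1 = {s0, s1, s2, s3, s6, s7}; fixed.
Sat(AF (~send | grant)) = {s0, s1, s2, s3, s6, s7}
A[grant U AF (~send | grant)]: least fixpoint, start Z0 = Sat(AF (~send | grant)) = {s0, s1, s2, s3, s6, s7}, add states in Sat(grant) with every successor in Z. Already a fixed point.
Sat(A[grant U AF (~send | grant)]) = {s0, s1, s2, s3, s6, s7}

{s0, s1, s2, s3, s6, s7}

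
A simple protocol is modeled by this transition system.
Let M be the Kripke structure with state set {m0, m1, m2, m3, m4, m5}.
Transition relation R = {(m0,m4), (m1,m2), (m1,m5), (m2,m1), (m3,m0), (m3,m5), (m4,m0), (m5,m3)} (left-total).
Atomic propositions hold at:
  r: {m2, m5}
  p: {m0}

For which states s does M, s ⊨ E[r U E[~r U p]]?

{m0, m3, m4, m5}

Sat(~r) = {m0, m1, m3, m4}
E[~r U p]: least fixpoint, start Z0 = Sat(p) = {m0}, add states in Sat(~r) with some successor in Z. Z1 = {m0, m3, m4}; fixed.
Sat(E[~r U p]) = {m0, m3, m4}
E[r U E[~r U p]]: least fixpoint, start Z0 = Sat(E[~r U p]) = {m0, m3, m4}, add states in Sat(r) with some successor in Z. Z1 = {m0, m3, m4, m5}; fixed.
Sat(E[r U E[~r U p]]) = {m0, m3, m4, m5}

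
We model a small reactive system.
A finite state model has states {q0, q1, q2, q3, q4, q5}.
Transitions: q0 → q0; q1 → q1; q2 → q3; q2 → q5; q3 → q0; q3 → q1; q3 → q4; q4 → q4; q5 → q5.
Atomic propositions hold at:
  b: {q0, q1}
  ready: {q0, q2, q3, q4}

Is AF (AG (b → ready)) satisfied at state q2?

Sat(b → ready) = {q0, q2, q3, q4, q5}
AG (b → ready): greatest fixpoint, start Z0 = {q0, q2, q3, q4, q5}, keep only states in Sat with every successor in Z. Z1 = {q0, q2, q4, q5}; Z2 = {q0, q4, q5}; fixed.
Sat(AG (b → ready)) = {q0, q4, q5}
AF (AG (b → ready)): least fixpoint, start Z0 = {q0, q4, q5}, add states with every successor in Z. Already a fixed point.
Sat(AF (AG (b → ready))) = {q0, q4, q5}
q2 ∉ Sat(AF (AG (b → ready))) = {q0, q4, q5}, so the formula does not hold at q2.

No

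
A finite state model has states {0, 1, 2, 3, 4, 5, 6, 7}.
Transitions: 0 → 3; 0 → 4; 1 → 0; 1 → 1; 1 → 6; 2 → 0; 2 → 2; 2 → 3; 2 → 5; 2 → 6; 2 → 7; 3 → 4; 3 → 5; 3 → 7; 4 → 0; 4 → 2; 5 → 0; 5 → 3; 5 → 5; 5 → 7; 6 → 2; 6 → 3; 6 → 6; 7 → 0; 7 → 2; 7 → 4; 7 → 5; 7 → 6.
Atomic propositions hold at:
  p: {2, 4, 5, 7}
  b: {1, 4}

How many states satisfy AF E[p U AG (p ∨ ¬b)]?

7

Sat(¬b) = {0, 2, 3, 5, 6, 7}
Sat(p ∨ ¬b) = {0, 2, 3, 4, 5, 6, 7}
AG (p ∨ ¬b): greatest fixpoint, start Z0 = {0, 2, 3, 4, 5, 6, 7}, keep only states in Sat with every successor in Z. Already a fixed point.
Sat(AG (p ∨ ¬b)) = {0, 2, 3, 4, 5, 6, 7}
E[p U AG (p ∨ ¬b)]: least fixpoint, start Z0 = Sat(AG (p ∨ ¬b)) = {0, 2, 3, 4, 5, 6, 7}, add states in Sat(p) with some successor in Z. Already a fixed point.
Sat(E[p U AG (p ∨ ¬b)]) = {0, 2, 3, 4, 5, 6, 7}
AF E[p U AG (p ∨ ¬b)]: least fixpoint, start Z0 = {0, 2, 3, 4, 5, 6, 7}, add states with every successor in Z. Already a fixed point.
Sat(AF E[p U AG (p ∨ ¬b)]) = {0, 2, 3, 4, 5, 6, 7}
|Sat(AF E[p U AG (p ∨ ¬b)])| = |{0, 2, 3, 4, 5, 6, 7}| = 7.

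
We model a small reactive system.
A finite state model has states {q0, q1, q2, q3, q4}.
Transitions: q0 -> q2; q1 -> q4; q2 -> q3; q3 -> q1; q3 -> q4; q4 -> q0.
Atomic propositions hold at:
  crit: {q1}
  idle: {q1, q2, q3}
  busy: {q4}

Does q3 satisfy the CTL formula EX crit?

Yes

Sat(EX crit) = {s : some successor in {q1}} = {q3}
q3 ∈ Sat(EX crit) = {q3}, so the formula holds at q3.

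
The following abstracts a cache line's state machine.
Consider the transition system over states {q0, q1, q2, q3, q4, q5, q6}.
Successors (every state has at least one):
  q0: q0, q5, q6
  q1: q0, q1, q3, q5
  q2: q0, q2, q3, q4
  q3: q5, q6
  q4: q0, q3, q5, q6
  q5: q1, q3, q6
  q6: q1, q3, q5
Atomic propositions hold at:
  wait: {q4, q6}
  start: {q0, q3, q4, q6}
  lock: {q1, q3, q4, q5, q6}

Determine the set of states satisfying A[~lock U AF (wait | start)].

Sat(~lock) = {q0, q2}
Sat(wait | start) = {q0, q3, q4, q6}
AF (wait | start): least fixpoint, start Z0 = {q0, q3, q4, q6}, add states with every successor in Z. Already a fixed point.
Sat(AF (wait | start)) = {q0, q3, q4, q6}
A[~lock U AF (wait | start)]: least fixpoint, start Z0 = Sat(AF (wait | start)) = {q0, q3, q4, q6}, add states in Sat(~lock) with every successor in Z. Already a fixed point.
Sat(A[~lock U AF (wait | start)]) = {q0, q3, q4, q6}

{q0, q3, q4, q6}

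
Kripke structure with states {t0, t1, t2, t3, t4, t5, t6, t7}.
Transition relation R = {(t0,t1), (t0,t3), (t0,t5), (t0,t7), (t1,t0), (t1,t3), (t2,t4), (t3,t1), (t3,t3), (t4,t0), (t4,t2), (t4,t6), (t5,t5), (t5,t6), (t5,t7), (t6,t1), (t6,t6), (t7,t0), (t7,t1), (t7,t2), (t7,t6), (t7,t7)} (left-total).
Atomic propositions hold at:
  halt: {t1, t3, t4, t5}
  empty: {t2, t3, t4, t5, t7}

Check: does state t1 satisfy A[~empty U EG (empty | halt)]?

Sat(~empty) = {t0, t1, t6}
Sat(empty | halt) = {t1, t2, t3, t4, t5, t7}
EG (empty | halt): greatest fixpoint, start Z0 = {t1, t2, t3, t4, t5, t7}, keep only states in Sat with some successor in Z. Already a fixed point.
Sat(EG (empty | halt)) = {t1, t2, t3, t4, t5, t7}
A[~empty U EG (empty | halt)]: least fixpoint, start Z0 = Sat(EG (empty | halt)) = {t1, t2, t3, t4, t5, t7}, add states in Sat(~empty) with every successor in Z. Z1 = {t0, t1, t2, t3, t4, t5, t7}; fixed.
Sat(A[~empty U EG (empty | halt)]) = {t0, t1, t2, t3, t4, t5, t7}
t1 ∈ Sat(A[~empty U EG (empty | halt)]) = {t0, t1, t2, t3, t4, t5, t7}, so the formula holds at t1.

Yes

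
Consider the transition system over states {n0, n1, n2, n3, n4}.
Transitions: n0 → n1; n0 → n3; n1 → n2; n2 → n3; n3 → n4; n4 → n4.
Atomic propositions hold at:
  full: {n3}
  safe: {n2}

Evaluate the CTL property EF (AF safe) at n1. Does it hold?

AF safe: least fixpoint, start Z0 = {n2}, add states with every successor in Z. Z1 = {n1, n2}; fixed.
Sat(AF safe) = {n1, n2}
EF (AF safe): least fixpoint, start Z0 = {n1, n2}, add states with some successor in Z. Z1 = {n0, n1, n2}; fixed.
Sat(EF (AF safe)) = {n0, n1, n2}
n1 ∈ Sat(EF (AF safe)) = {n0, n1, n2}, so the formula holds at n1.

Yes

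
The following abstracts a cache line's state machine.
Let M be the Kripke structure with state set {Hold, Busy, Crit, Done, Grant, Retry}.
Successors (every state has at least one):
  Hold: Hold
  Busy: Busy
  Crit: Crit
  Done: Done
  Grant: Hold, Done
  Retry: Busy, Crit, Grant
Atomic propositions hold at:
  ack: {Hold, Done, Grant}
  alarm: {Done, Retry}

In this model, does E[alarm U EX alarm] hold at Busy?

No

Sat(EX alarm) = {s : some successor in {Done, Retry}} = {Done, Grant}
E[alarm U EX alarm]: least fixpoint, start Z0 = Sat(EX alarm) = {Done, Grant}, add states in Sat(alarm) with some successor in Z. Z1 = {Done, Grant, Retry}; fixed.
Sat(E[alarm U EX alarm]) = {Done, Grant, Retry}
Busy ∉ Sat(E[alarm U EX alarm]) = {Done, Grant, Retry}, so the formula does not hold at Busy.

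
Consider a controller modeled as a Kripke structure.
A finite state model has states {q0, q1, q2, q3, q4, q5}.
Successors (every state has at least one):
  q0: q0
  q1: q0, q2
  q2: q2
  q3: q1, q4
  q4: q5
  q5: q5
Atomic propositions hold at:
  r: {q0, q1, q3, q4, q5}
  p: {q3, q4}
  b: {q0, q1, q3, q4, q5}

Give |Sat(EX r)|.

Sat(EX r) = {s : some successor in {q0, q1, q3, q4, q5}} = {q0, q1, q3, q4, q5}
|Sat(EX r)| = |{q0, q1, q3, q4, q5}| = 5.

5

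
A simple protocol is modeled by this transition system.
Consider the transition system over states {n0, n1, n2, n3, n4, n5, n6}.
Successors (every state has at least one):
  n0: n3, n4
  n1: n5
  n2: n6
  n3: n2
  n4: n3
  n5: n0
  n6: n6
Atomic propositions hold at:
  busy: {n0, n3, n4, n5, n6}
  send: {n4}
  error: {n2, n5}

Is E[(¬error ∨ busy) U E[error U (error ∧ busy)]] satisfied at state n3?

Sat(¬error) = {n0, n1, n3, n4, n6}
Sat(¬error ∨ busy) = {n0, n1, n3, n4, n5, n6}
Sat(error ∧ busy) = {n5}
E[error U (error ∧ busy)]: least fixpoint, start Z0 = Sat((error ∧ busy)) = {n5}, add states in Sat(error) with some successor in Z. Already a fixed point.
Sat(E[error U (error ∧ busy)]) = {n5}
E[(¬error ∨ busy) U E[error U (error ∧ busy)]]: least fixpoint, start Z0 = Sat(E[error U (error ∧ busy)]) = {n5}, add states in Sat(¬error ∨ busy) with some successor in Z. Z1 = {n1, n5}; fixed.
Sat(E[(¬error ∨ busy) U E[error U (error ∧ busy)]]) = {n1, n5}
n3 ∉ Sat(E[(¬error ∨ busy) U E[error U (error ∧ busy)]]) = {n1, n5}, so the formula does not hold at n3.

No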